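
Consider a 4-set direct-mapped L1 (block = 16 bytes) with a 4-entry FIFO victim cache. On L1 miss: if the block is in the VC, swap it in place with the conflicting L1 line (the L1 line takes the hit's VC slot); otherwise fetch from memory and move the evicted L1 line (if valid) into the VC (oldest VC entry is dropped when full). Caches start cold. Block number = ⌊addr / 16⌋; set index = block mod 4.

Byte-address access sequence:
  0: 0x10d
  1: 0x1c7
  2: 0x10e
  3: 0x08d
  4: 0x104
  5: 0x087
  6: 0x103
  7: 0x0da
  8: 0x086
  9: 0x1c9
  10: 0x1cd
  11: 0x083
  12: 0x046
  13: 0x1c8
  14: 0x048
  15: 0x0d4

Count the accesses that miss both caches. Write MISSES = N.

MISSES = 5

  [0] addr=0x10d blk=16 s=0: MISS | VC []
  [1] addr=0x1c7 blk=28 s=0: MISS | VC [16]
  [2] addr=0x10e blk=16 s=0: VC-HIT | VC [28]
  [3] addr=0x8d blk=8 s=0: MISS | VC [28, 16]
  [4] addr=0x104 blk=16 s=0: VC-HIT | VC [28, 8]
  [5] addr=0x87 blk=8 s=0: VC-HIT | VC [28, 16]
  [6] addr=0x103 blk=16 s=0: VC-HIT | VC [28, 8]
  [7] addr=0xda blk=13 s=1: MISS | VC [28, 8]
  [8] addr=0x86 blk=8 s=0: VC-HIT | VC [28, 16]
  [9] addr=0x1c9 blk=28 s=0: VC-HIT | VC [8, 16]
  [10] addr=0x1cd blk=28 s=0: L1-HIT | VC [8, 16]
  [11] addr=0x83 blk=8 s=0: VC-HIT | VC [28, 16]
  [12] addr=0x46 blk=4 s=0: MISS | VC [28, 16, 8]
  [13] addr=0x1c8 blk=28 s=0: VC-HIT | VC [4, 16, 8]
  [14] addr=0x48 blk=4 s=0: VC-HIT | VC [28, 16, 8]
  [15] addr=0xd4 blk=13 s=1: L1-HIT | VC [28, 16, 8]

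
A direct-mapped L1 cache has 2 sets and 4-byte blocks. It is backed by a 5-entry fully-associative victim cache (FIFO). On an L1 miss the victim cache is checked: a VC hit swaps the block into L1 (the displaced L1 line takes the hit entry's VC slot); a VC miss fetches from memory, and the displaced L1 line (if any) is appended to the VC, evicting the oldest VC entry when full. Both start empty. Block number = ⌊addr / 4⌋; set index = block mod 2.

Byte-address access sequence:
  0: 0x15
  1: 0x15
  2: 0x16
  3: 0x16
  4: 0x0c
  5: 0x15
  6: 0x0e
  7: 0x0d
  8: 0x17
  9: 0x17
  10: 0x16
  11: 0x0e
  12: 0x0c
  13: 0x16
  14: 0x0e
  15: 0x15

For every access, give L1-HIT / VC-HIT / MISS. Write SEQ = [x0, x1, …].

0: 0x15 (blk 5, set 1) → MISS  vc=[]
1: 0x15 (blk 5, set 1) → L1-HIT  vc=[]
2: 0x16 (blk 5, set 1) → L1-HIT  vc=[]
3: 0x16 (blk 5, set 1) → L1-HIT  vc=[]
4: 0xc (blk 3, set 1) → MISS  vc=[5]
5: 0x15 (blk 5, set 1) → VC-HIT  vc=[3]
6: 0xe (blk 3, set 1) → VC-HIT  vc=[5]
7: 0xd (blk 3, set 1) → L1-HIT  vc=[5]
8: 0x17 (blk 5, set 1) → VC-HIT  vc=[3]
9: 0x17 (blk 5, set 1) → L1-HIT  vc=[3]
10: 0x16 (blk 5, set 1) → L1-HIT  vc=[3]
11: 0xe (blk 3, set 1) → VC-HIT  vc=[5]
12: 0xc (blk 3, set 1) → L1-HIT  vc=[5]
13: 0x16 (blk 5, set 1) → VC-HIT  vc=[3]
14: 0xe (blk 3, set 1) → VC-HIT  vc=[5]
15: 0x15 (blk 5, set 1) → VC-HIT  vc=[3]

SEQ = [MISS, L1-HIT, L1-HIT, L1-HIT, MISS, VC-HIT, VC-HIT, L1-HIT, VC-HIT, L1-HIT, L1-HIT, VC-HIT, L1-HIT, VC-HIT, VC-HIT, VC-HIT]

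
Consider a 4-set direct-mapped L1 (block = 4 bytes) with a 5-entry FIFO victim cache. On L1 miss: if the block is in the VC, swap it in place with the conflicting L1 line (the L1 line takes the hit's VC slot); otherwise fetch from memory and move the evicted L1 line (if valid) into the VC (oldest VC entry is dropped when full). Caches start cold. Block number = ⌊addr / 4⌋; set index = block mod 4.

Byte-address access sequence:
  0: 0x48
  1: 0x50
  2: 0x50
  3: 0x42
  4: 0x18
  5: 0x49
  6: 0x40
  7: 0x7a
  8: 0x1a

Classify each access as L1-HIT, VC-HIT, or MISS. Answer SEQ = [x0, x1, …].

  [0] addr=0x48 blk=18 s=2: MISS | VC []
  [1] addr=0x50 blk=20 s=0: MISS | VC []
  [2] addr=0x50 blk=20 s=0: L1-HIT | VC []
  [3] addr=0x42 blk=16 s=0: MISS | VC [20]
  [4] addr=0x18 blk=6 s=2: MISS | VC [20, 18]
  [5] addr=0x49 blk=18 s=2: VC-HIT | VC [20, 6]
  [6] addr=0x40 blk=16 s=0: L1-HIT | VC [20, 6]
  [7] addr=0x7a blk=30 s=2: MISS | VC [20, 6, 18]
  [8] addr=0x1a blk=6 s=2: VC-HIT | VC [20, 30, 18]

SEQ = [MISS, MISS, L1-HIT, MISS, MISS, VC-HIT, L1-HIT, MISS, VC-HIT]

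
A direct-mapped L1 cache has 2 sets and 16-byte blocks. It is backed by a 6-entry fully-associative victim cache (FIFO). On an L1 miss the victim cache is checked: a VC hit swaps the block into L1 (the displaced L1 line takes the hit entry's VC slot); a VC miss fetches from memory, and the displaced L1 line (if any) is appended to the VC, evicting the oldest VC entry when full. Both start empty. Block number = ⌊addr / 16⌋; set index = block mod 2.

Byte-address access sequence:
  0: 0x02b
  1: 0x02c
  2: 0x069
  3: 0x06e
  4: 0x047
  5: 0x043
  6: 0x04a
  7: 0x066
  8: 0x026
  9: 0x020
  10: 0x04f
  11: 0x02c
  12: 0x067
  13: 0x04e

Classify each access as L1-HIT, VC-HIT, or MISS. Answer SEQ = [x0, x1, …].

SEQ = [MISS, L1-HIT, MISS, L1-HIT, MISS, L1-HIT, L1-HIT, VC-HIT, VC-HIT, L1-HIT, VC-HIT, VC-HIT, VC-HIT, VC-HIT]

#0 0x2b→b2/s0 MISS; vc=[]
#1 0x2c→b2/s0 L1-HIT; vc=[]
#2 0x69→b6/s0 MISS; vc=[2]
#3 0x6e→b6/s0 L1-HIT; vc=[2]
#4 0x47→b4/s0 MISS; vc=[2,6]
#5 0x43→b4/s0 L1-HIT; vc=[2,6]
#6 0x4a→b4/s0 L1-HIT; vc=[2,6]
#7 0x66→b6/s0 VC-HIT; vc=[2,4]
#8 0x26→b2/s0 VC-HIT; vc=[6,4]
#9 0x20→b2/s0 L1-HIT; vc=[6,4]
#10 0x4f→b4/s0 VC-HIT; vc=[6,2]
#11 0x2c→b2/s0 VC-HIT; vc=[6,4]
#12 0x67→b6/s0 VC-HIT; vc=[2,4]
#13 0x4e→b4/s0 VC-HIT; vc=[2,6]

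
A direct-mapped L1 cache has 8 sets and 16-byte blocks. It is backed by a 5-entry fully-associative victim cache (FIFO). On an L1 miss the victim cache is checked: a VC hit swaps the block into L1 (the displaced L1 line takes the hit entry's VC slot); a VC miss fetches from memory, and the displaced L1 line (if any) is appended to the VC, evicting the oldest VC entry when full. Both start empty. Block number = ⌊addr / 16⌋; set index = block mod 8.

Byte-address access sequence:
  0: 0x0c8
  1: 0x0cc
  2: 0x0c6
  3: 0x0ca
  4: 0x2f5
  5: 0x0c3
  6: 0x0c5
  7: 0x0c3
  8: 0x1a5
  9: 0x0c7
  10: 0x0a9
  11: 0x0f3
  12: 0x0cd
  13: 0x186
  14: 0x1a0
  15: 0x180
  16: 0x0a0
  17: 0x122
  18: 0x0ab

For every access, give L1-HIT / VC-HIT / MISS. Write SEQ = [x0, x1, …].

SEQ = [MISS, L1-HIT, L1-HIT, L1-HIT, MISS, L1-HIT, L1-HIT, L1-HIT, MISS, L1-HIT, MISS, MISS, L1-HIT, MISS, VC-HIT, L1-HIT, VC-HIT, MISS, VC-HIT]

0: 0xc8 (blk 12, set 4) → MISS  vc=[]
1: 0xcc (blk 12, set 4) → L1-HIT  vc=[]
2: 0xc6 (blk 12, set 4) → L1-HIT  vc=[]
3: 0xca (blk 12, set 4) → L1-HIT  vc=[]
4: 0x2f5 (blk 47, set 7) → MISS  vc=[]
5: 0xc3 (blk 12, set 4) → L1-HIT  vc=[]
6: 0xc5 (blk 12, set 4) → L1-HIT  vc=[]
7: 0xc3 (blk 12, set 4) → L1-HIT  vc=[]
8: 0x1a5 (blk 26, set 2) → MISS  vc=[]
9: 0xc7 (blk 12, set 4) → L1-HIT  vc=[]
10: 0xa9 (blk 10, set 2) → MISS  vc=[26]
11: 0xf3 (blk 15, set 7) → MISS  vc=[26, 47]
12: 0xcd (blk 12, set 4) → L1-HIT  vc=[26, 47]
13: 0x186 (blk 24, set 0) → MISS  vc=[26, 47]
14: 0x1a0 (blk 26, set 2) → VC-HIT  vc=[10, 47]
15: 0x180 (blk 24, set 0) → L1-HIT  vc=[10, 47]
16: 0xa0 (blk 10, set 2) → VC-HIT  vc=[26, 47]
17: 0x122 (blk 18, set 2) → MISS  vc=[26, 47, 10]
18: 0xab (blk 10, set 2) → VC-HIT  vc=[26, 47, 18]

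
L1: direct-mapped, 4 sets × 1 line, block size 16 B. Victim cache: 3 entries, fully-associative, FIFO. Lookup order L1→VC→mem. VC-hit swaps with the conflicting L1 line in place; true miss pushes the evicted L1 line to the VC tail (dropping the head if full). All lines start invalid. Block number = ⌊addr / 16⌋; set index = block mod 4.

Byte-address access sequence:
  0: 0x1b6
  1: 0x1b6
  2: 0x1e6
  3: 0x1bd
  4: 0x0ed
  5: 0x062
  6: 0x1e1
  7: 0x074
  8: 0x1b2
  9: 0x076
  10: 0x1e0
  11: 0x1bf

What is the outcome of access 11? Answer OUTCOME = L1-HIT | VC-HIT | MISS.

OUTCOME = VC-HIT

  [0] addr=0x1b6 blk=27 s=3: MISS | VC []
  [1] addr=0x1b6 blk=27 s=3: L1-HIT | VC []
  [2] addr=0x1e6 blk=30 s=2: MISS | VC []
  [3] addr=0x1bd blk=27 s=3: L1-HIT | VC []
  [4] addr=0xed blk=14 s=2: MISS | VC [30]
  [5] addr=0x62 blk=6 s=2: MISS | VC [30, 14]
  [6] addr=0x1e1 blk=30 s=2: VC-HIT | VC [6, 14]
  [7] addr=0x74 blk=7 s=3: MISS | VC [6, 14, 27]
  [8] addr=0x1b2 blk=27 s=3: VC-HIT | VC [6, 14, 7]
  [9] addr=0x76 blk=7 s=3: VC-HIT | VC [6, 14, 27]
  [10] addr=0x1e0 blk=30 s=2: L1-HIT | VC [6, 14, 27]
  [11] addr=0x1bf blk=27 s=3: VC-HIT | VC [6, 14, 7]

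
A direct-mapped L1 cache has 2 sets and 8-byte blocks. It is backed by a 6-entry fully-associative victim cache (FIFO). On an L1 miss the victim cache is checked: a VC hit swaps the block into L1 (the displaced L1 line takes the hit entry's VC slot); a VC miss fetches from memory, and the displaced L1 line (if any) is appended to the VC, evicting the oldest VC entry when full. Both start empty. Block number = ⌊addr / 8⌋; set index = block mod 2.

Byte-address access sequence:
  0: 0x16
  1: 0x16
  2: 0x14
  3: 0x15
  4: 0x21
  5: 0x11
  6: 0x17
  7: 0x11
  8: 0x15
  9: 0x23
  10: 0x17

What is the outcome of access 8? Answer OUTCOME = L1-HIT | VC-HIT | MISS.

  [0] addr=0x16 blk=2 s=0: MISS | VC []
  [1] addr=0x16 blk=2 s=0: L1-HIT | VC []
  [2] addr=0x14 blk=2 s=0: L1-HIT | VC []
  [3] addr=0x15 blk=2 s=0: L1-HIT | VC []
  [4] addr=0x21 blk=4 s=0: MISS | VC [2]
  [5] addr=0x11 blk=2 s=0: VC-HIT | VC [4]
  [6] addr=0x17 blk=2 s=0: L1-HIT | VC [4]
  [7] addr=0x11 blk=2 s=0: L1-HIT | VC [4]
  [8] addr=0x15 blk=2 s=0: L1-HIT | VC [4]
  [9] addr=0x23 blk=4 s=0: VC-HIT | VC [2]
  [10] addr=0x17 blk=2 s=0: VC-HIT | VC [4]

OUTCOME = L1-HIT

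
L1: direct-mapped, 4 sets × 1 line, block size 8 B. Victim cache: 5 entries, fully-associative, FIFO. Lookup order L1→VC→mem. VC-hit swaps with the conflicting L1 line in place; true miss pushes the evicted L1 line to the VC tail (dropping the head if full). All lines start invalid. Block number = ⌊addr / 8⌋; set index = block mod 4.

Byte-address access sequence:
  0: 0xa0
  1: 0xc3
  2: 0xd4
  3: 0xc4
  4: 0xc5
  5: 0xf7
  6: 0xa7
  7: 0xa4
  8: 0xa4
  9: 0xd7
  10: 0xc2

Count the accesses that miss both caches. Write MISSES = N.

  [0] addr=0xa0 blk=20 s=0: MISS | VC []
  [1] addr=0xc3 blk=24 s=0: MISS | VC [20]
  [2] addr=0xd4 blk=26 s=2: MISS | VC [20]
  [3] addr=0xc4 blk=24 s=0: L1-HIT | VC [20]
  [4] addr=0xc5 blk=24 s=0: L1-HIT | VC [20]
  [5] addr=0xf7 blk=30 s=2: MISS | VC [20, 26]
  [6] addr=0xa7 blk=20 s=0: VC-HIT | VC [24, 26]
  [7] addr=0xa4 blk=20 s=0: L1-HIT | VC [24, 26]
  [8] addr=0xa4 blk=20 s=0: L1-HIT | VC [24, 26]
  [9] addr=0xd7 blk=26 s=2: VC-HIT | VC [24, 30]
  [10] addr=0xc2 blk=24 s=0: VC-HIT | VC [20, 30]

MISSES = 4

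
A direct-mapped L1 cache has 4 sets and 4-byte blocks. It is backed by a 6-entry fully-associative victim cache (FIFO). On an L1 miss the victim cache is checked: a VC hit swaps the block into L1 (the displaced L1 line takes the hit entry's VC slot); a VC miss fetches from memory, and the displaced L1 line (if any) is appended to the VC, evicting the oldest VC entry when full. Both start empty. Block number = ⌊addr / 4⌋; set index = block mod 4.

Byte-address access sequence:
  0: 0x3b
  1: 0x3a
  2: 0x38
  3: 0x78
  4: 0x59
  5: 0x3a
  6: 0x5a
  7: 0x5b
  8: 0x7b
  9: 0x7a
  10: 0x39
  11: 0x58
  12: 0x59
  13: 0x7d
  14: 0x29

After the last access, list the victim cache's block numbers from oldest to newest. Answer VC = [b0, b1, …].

0: 0x3b (blk 14, set 2) → MISS  vc=[]
1: 0x3a (blk 14, set 2) → L1-HIT  vc=[]
2: 0x38 (blk 14, set 2) → L1-HIT  vc=[]
3: 0x78 (blk 30, set 2) → MISS  vc=[14]
4: 0x59 (blk 22, set 2) → MISS  vc=[14, 30]
5: 0x3a (blk 14, set 2) → VC-HIT  vc=[22, 30]
6: 0x5a (blk 22, set 2) → VC-HIT  vc=[14, 30]
7: 0x5b (blk 22, set 2) → L1-HIT  vc=[14, 30]
8: 0x7b (blk 30, set 2) → VC-HIT  vc=[14, 22]
9: 0x7a (blk 30, set 2) → L1-HIT  vc=[14, 22]
10: 0x39 (blk 14, set 2) → VC-HIT  vc=[30, 22]
11: 0x58 (blk 22, set 2) → VC-HIT  vc=[30, 14]
12: 0x59 (blk 22, set 2) → L1-HIT  vc=[30, 14]
13: 0x7d (blk 31, set 3) → MISS  vc=[30, 14]
14: 0x29 (blk 10, set 2) → MISS  vc=[30, 14, 22]

VC = [30, 14, 22]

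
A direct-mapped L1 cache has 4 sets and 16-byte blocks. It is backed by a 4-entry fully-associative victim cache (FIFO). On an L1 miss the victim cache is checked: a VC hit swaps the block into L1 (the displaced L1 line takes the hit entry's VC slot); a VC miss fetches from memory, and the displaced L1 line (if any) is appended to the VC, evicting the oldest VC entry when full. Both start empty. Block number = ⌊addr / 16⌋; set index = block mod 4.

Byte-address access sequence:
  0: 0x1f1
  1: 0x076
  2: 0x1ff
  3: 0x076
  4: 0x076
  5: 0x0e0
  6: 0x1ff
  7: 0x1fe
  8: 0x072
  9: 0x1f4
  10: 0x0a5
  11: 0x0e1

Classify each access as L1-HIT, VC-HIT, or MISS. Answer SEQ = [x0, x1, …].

SEQ = [MISS, MISS, VC-HIT, VC-HIT, L1-HIT, MISS, VC-HIT, L1-HIT, VC-HIT, VC-HIT, MISS, VC-HIT]

  [0] addr=0x1f1 blk=31 s=3: MISS | VC []
  [1] addr=0x76 blk=7 s=3: MISS | VC [31]
  [2] addr=0x1ff blk=31 s=3: VC-HIT | VC [7]
  [3] addr=0x76 blk=7 s=3: VC-HIT | VC [31]
  [4] addr=0x76 blk=7 s=3: L1-HIT | VC [31]
  [5] addr=0xe0 blk=14 s=2: MISS | VC [31]
  [6] addr=0x1ff blk=31 s=3: VC-HIT | VC [7]
  [7] addr=0x1fe blk=31 s=3: L1-HIT | VC [7]
  [8] addr=0x72 blk=7 s=3: VC-HIT | VC [31]
  [9] addr=0x1f4 blk=31 s=3: VC-HIT | VC [7]
  [10] addr=0xa5 blk=10 s=2: MISS | VC [7, 14]
  [11] addr=0xe1 blk=14 s=2: VC-HIT | VC [7, 10]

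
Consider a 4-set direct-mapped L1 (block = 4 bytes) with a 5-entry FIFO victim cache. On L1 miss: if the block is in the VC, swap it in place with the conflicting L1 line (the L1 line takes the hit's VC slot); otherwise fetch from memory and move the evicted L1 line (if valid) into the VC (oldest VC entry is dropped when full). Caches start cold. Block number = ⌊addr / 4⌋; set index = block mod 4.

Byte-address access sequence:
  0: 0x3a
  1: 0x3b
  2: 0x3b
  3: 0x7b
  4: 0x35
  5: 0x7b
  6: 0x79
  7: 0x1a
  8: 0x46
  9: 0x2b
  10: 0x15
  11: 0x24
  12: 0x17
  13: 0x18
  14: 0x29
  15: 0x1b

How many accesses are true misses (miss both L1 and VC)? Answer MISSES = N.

#0 0x3a→b14/s2 MISS; vc=[]
#1 0x3b→b14/s2 L1-HIT; vc=[]
#2 0x3b→b14/s2 L1-HIT; vc=[]
#3 0x7b→b30/s2 MISS; vc=[14]
#4 0x35→b13/s1 MISS; vc=[14]
#5 0x7b→b30/s2 L1-HIT; vc=[14]
#6 0x79→b30/s2 L1-HIT; vc=[14]
#7 0x1a→b6/s2 MISS; vc=[14,30]
#8 0x46→b17/s1 MISS; vc=[14,30,13]
#9 0x2b→b10/s2 MISS; vc=[14,30,13,6]
#10 0x15→b5/s1 MISS; vc=[14,30,13,6,17]
#11 0x24→b9/s1 MISS; vc=[30,13,6,17,5]
#12 0x17→b5/s1 VC-HIT; vc=[30,13,6,17,9]
#13 0x18→b6/s2 VC-HIT; vc=[30,13,10,17,9]
#14 0x29→b10/s2 VC-HIT; vc=[30,13,6,17,9]
#15 0x1b→b6/s2 VC-HIT; vc=[30,13,10,17,9]

MISSES = 8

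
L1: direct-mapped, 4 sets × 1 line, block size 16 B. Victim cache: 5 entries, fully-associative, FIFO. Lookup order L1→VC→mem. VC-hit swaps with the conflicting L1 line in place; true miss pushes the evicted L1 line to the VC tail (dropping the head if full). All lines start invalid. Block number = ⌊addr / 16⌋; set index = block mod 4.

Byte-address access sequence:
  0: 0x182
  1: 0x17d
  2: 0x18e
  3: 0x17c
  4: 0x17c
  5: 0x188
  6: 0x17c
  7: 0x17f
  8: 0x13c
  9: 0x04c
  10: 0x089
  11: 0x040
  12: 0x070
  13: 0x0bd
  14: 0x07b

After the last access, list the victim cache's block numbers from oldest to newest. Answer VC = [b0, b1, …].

VC = [23, 24, 8, 19, 11]

#0 0x182→b24/s0 MISS; vc=[]
#1 0x17d→b23/s3 MISS; vc=[]
#2 0x18e→b24/s0 L1-HIT; vc=[]
#3 0x17c→b23/s3 L1-HIT; vc=[]
#4 0x17c→b23/s3 L1-HIT; vc=[]
#5 0x188→b24/s0 L1-HIT; vc=[]
#6 0x17c→b23/s3 L1-HIT; vc=[]
#7 0x17f→b23/s3 L1-HIT; vc=[]
#8 0x13c→b19/s3 MISS; vc=[23]
#9 0x4c→b4/s0 MISS; vc=[23,24]
#10 0x89→b8/s0 MISS; vc=[23,24,4]
#11 0x40→b4/s0 VC-HIT; vc=[23,24,8]
#12 0x70→b7/s3 MISS; vc=[23,24,8,19]
#13 0xbd→b11/s3 MISS; vc=[23,24,8,19,7]
#14 0x7b→b7/s3 VC-HIT; vc=[23,24,8,19,11]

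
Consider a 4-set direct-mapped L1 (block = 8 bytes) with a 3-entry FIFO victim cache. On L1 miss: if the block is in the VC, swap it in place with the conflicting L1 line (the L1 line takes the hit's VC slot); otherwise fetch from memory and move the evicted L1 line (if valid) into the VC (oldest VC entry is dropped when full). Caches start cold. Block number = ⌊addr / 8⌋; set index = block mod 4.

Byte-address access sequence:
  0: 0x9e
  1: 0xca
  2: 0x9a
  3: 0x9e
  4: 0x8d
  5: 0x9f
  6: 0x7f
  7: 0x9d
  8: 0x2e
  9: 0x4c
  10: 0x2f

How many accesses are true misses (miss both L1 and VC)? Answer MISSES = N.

#0 0x9e→b19/s3 MISS; vc=[]
#1 0xca→b25/s1 MISS; vc=[]
#2 0x9a→b19/s3 L1-HIT; vc=[]
#3 0x9e→b19/s3 L1-HIT; vc=[]
#4 0x8d→b17/s1 MISS; vc=[25]
#5 0x9f→b19/s3 L1-HIT; vc=[25]
#6 0x7f→b15/s3 MISS; vc=[25,19]
#7 0x9d→b19/s3 VC-HIT; vc=[25,15]
#8 0x2e→b5/s1 MISS; vc=[25,15,17]
#9 0x4c→b9/s1 MISS; vc=[15,17,5]
#10 0x2f→b5/s1 VC-HIT; vc=[15,17,9]

MISSES = 6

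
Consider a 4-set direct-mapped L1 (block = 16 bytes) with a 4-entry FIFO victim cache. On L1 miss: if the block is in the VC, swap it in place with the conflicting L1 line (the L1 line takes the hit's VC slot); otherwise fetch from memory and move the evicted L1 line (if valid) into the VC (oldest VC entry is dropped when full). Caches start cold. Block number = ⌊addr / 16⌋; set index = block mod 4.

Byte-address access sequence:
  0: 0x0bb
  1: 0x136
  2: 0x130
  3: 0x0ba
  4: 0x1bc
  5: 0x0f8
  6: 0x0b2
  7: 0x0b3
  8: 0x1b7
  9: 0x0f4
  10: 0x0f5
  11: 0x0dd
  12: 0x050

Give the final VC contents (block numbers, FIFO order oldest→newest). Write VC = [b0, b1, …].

#0 0xbb→b11/s3 MISS; vc=[]
#1 0x136→b19/s3 MISS; vc=[11]
#2 0x130→b19/s3 L1-HIT; vc=[11]
#3 0xba→b11/s3 VC-HIT; vc=[19]
#4 0x1bc→b27/s3 MISS; vc=[19,11]
#5 0xf8→b15/s3 MISS; vc=[19,11,27]
#6 0xb2→b11/s3 VC-HIT; vc=[19,15,27]
#7 0xb3→b11/s3 L1-HIT; vc=[19,15,27]
#8 0x1b7→b27/s3 VC-HIT; vc=[19,15,11]
#9 0xf4→b15/s3 VC-HIT; vc=[19,27,11]
#10 0xf5→b15/s3 L1-HIT; vc=[19,27,11]
#11 0xdd→b13/s1 MISS; vc=[19,27,11]
#12 0x50→b5/s1 MISS; vc=[19,27,11,13]

VC = [19, 27, 11, 13]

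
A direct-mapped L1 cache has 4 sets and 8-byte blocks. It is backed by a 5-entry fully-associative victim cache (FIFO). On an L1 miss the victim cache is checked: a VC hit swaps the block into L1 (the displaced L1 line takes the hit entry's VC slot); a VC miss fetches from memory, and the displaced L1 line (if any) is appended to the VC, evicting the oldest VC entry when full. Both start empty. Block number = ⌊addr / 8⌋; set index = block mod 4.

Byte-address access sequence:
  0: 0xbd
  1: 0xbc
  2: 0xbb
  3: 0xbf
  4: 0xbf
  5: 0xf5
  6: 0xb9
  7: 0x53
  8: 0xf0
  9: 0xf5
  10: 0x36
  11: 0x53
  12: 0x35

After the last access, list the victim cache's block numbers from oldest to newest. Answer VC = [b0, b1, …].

VC = [10, 30]

  [0] addr=0xbd blk=23 s=3: MISS | VC []
  [1] addr=0xbc blk=23 s=3: L1-HIT | VC []
  [2] addr=0xbb blk=23 s=3: L1-HIT | VC []
  [3] addr=0xbf blk=23 s=3: L1-HIT | VC []
  [4] addr=0xbf blk=23 s=3: L1-HIT | VC []
  [5] addr=0xf5 blk=30 s=2: MISS | VC []
  [6] addr=0xb9 blk=23 s=3: L1-HIT | VC []
  [7] addr=0x53 blk=10 s=2: MISS | VC [30]
  [8] addr=0xf0 blk=30 s=2: VC-HIT | VC [10]
  [9] addr=0xf5 blk=30 s=2: L1-HIT | VC [10]
  [10] addr=0x36 blk=6 s=2: MISS | VC [10, 30]
  [11] addr=0x53 blk=10 s=2: VC-HIT | VC [6, 30]
  [12] addr=0x35 blk=6 s=2: VC-HIT | VC [10, 30]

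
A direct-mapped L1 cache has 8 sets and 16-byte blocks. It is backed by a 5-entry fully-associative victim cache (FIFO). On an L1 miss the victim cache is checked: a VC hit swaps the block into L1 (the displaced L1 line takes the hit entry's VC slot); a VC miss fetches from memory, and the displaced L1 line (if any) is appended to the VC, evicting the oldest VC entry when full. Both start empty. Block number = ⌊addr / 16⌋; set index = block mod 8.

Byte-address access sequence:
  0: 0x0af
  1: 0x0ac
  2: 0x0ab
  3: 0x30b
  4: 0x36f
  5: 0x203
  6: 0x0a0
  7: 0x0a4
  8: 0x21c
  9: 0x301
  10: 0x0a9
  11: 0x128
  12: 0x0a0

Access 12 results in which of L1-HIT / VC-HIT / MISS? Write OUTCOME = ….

0: 0xaf (blk 10, set 2) → MISS  vc=[]
1: 0xac (blk 10, set 2) → L1-HIT  vc=[]
2: 0xab (blk 10, set 2) → L1-HIT  vc=[]
3: 0x30b (blk 48, set 0) → MISS  vc=[]
4: 0x36f (blk 54, set 6) → MISS  vc=[]
5: 0x203 (blk 32, set 0) → MISS  vc=[48]
6: 0xa0 (blk 10, set 2) → L1-HIT  vc=[48]
7: 0xa4 (blk 10, set 2) → L1-HIT  vc=[48]
8: 0x21c (blk 33, set 1) → MISS  vc=[48]
9: 0x301 (blk 48, set 0) → VC-HIT  vc=[32]
10: 0xa9 (blk 10, set 2) → L1-HIT  vc=[32]
11: 0x128 (blk 18, set 2) → MISS  vc=[32, 10]
12: 0xa0 (blk 10, set 2) → VC-HIT  vc=[32, 18]

OUTCOME = VC-HIT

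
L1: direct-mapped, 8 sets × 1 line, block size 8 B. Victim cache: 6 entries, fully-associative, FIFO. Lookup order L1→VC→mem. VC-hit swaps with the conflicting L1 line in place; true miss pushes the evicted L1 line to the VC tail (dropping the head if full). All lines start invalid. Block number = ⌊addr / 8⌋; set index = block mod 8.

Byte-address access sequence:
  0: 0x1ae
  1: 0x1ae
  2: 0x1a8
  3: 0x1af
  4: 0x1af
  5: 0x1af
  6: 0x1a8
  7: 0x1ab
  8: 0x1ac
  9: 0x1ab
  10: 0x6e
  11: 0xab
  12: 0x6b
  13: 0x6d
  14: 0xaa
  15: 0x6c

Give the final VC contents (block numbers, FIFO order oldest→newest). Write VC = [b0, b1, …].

#0 0x1ae→b53/s5 MISS; vc=[]
#1 0x1ae→b53/s5 L1-HIT; vc=[]
#2 0x1a8→b53/s5 L1-HIT; vc=[]
#3 0x1af→b53/s5 L1-HIT; vc=[]
#4 0x1af→b53/s5 L1-HIT; vc=[]
#5 0x1af→b53/s5 L1-HIT; vc=[]
#6 0x1a8→b53/s5 L1-HIT; vc=[]
#7 0x1ab→b53/s5 L1-HIT; vc=[]
#8 0x1ac→b53/s5 L1-HIT; vc=[]
#9 0x1ab→b53/s5 L1-HIT; vc=[]
#10 0x6e→b13/s5 MISS; vc=[53]
#11 0xab→b21/s5 MISS; vc=[53,13]
#12 0x6b→b13/s5 VC-HIT; vc=[53,21]
#13 0x6d→b13/s5 L1-HIT; vc=[53,21]
#14 0xaa→b21/s5 VC-HIT; vc=[53,13]
#15 0x6c→b13/s5 VC-HIT; vc=[53,21]

VC = [53, 21]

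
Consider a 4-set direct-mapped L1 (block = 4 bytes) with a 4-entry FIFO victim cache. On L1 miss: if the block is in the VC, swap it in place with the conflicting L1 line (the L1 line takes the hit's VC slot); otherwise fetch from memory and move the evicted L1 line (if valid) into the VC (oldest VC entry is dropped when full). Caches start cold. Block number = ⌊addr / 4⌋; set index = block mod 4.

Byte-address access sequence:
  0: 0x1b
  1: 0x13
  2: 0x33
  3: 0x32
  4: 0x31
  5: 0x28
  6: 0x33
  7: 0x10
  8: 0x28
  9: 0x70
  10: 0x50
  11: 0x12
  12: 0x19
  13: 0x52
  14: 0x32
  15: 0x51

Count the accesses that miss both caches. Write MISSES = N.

  [0] addr=0x1b blk=6 s=2: MISS | VC []
  [1] addr=0x13 blk=4 s=0: MISS | VC []
  [2] addr=0x33 blk=12 s=0: MISS | VC [4]
  [3] addr=0x32 blk=12 s=0: L1-HIT | VC [4]
  [4] addr=0x31 blk=12 s=0: L1-HIT | VC [4]
  [5] addr=0x28 blk=10 s=2: MISS | VC [4, 6]
  [6] addr=0x33 blk=12 s=0: L1-HIT | VC [4, 6]
  [7] addr=0x10 blk=4 s=0: VC-HIT | VC [12, 6]
  [8] addr=0x28 blk=10 s=2: L1-HIT | VC [12, 6]
  [9] addr=0x70 blk=28 s=0: MISS | VC [12, 6, 4]
  [10] addr=0x50 blk=20 s=0: MISS | VC [12, 6, 4, 28]
  [11] addr=0x12 blk=4 s=0: VC-HIT | VC [12, 6, 20, 28]
  [12] addr=0x19 blk=6 s=2: VC-HIT | VC [12, 10, 20, 28]
  [13] addr=0x52 blk=20 s=0: VC-HIT | VC [12, 10, 4, 28]
  [14] addr=0x32 blk=12 s=0: VC-HIT | VC [20, 10, 4, 28]
  [15] addr=0x51 blk=20 s=0: VC-HIT | VC [12, 10, 4, 28]

MISSES = 6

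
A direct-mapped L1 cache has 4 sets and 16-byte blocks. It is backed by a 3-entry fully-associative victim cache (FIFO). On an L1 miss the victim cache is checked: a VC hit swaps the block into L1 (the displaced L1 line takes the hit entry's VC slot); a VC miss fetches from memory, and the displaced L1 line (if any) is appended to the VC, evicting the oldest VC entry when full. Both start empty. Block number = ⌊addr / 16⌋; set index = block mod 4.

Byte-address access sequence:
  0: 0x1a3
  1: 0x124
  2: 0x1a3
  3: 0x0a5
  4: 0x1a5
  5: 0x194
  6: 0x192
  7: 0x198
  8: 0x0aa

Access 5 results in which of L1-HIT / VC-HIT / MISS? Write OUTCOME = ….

OUTCOME = MISS

  [0] addr=0x1a3 blk=26 s=2: MISS | VC []
  [1] addr=0x124 blk=18 s=2: MISS | VC [26]
  [2] addr=0x1a3 blk=26 s=2: VC-HIT | VC [18]
  [3] addr=0xa5 blk=10 s=2: MISS | VC [18, 26]
  [4] addr=0x1a5 blk=26 s=2: VC-HIT | VC [18, 10]
  [5] addr=0x194 blk=25 s=1: MISS | VC [18, 10]
  [6] addr=0x192 blk=25 s=1: L1-HIT | VC [18, 10]
  [7] addr=0x198 blk=25 s=1: L1-HIT | VC [18, 10]
  [8] addr=0xaa blk=10 s=2: VC-HIT | VC [18, 26]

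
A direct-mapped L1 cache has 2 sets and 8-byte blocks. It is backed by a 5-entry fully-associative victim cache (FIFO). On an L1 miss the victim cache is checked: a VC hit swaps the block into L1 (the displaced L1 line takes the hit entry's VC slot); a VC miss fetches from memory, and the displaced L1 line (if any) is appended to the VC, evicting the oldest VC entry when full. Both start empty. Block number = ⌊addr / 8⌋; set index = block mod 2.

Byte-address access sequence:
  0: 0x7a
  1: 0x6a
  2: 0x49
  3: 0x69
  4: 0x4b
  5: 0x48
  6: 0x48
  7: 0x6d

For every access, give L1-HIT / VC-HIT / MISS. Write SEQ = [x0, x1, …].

SEQ = [MISS, MISS, MISS, VC-HIT, VC-HIT, L1-HIT, L1-HIT, VC-HIT]

  [0] addr=0x7a blk=15 s=1: MISS | VC []
  [1] addr=0x6a blk=13 s=1: MISS | VC [15]
  [2] addr=0x49 blk=9 s=1: MISS | VC [15, 13]
  [3] addr=0x69 blk=13 s=1: VC-HIT | VC [15, 9]
  [4] addr=0x4b blk=9 s=1: VC-HIT | VC [15, 13]
  [5] addr=0x48 blk=9 s=1: L1-HIT | VC [15, 13]
  [6] addr=0x48 blk=9 s=1: L1-HIT | VC [15, 13]
  [7] addr=0x6d blk=13 s=1: VC-HIT | VC [15, 9]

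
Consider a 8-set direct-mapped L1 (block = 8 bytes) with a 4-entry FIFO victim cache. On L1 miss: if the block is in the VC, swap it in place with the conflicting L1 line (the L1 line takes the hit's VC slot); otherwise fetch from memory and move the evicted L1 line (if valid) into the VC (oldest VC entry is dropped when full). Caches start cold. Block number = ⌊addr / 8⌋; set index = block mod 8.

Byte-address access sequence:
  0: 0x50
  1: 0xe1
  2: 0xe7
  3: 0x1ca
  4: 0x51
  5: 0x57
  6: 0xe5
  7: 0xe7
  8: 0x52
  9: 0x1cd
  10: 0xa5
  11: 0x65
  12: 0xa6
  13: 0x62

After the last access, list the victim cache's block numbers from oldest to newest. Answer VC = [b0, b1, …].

#0 0x50→b10/s2 MISS; vc=[]
#1 0xe1→b28/s4 MISS; vc=[]
#2 0xe7→b28/s4 L1-HIT; vc=[]
#3 0x1ca→b57/s1 MISS; vc=[]
#4 0x51→b10/s2 L1-HIT; vc=[]
#5 0x57→b10/s2 L1-HIT; vc=[]
#6 0xe5→b28/s4 L1-HIT; vc=[]
#7 0xe7→b28/s4 L1-HIT; vc=[]
#8 0x52→b10/s2 L1-HIT; vc=[]
#9 0x1cd→b57/s1 L1-HIT; vc=[]
#10 0xa5→b20/s4 MISS; vc=[28]
#11 0x65→b12/s4 MISS; vc=[28,20]
#12 0xa6→b20/s4 VC-HIT; vc=[28,12]
#13 0x62→b12/s4 VC-HIT; vc=[28,20]

VC = [28, 20]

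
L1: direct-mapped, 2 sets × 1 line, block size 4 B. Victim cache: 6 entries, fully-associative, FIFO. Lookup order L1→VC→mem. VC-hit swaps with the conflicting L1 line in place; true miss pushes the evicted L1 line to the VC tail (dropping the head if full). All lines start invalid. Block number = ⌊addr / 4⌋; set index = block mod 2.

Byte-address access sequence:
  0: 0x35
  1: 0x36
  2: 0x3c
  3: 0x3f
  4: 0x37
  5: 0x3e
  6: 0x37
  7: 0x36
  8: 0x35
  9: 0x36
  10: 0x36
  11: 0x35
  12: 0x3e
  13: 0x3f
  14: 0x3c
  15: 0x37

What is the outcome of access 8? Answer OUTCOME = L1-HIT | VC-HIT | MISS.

OUTCOME = L1-HIT

  [0] addr=0x35 blk=13 s=1: MISS | VC []
  [1] addr=0x36 blk=13 s=1: L1-HIT | VC []
  [2] addr=0x3c blk=15 s=1: MISS | VC [13]
  [3] addr=0x3f blk=15 s=1: L1-HIT | VC [13]
  [4] addr=0x37 blk=13 s=1: VC-HIT | VC [15]
  [5] addr=0x3e blk=15 s=1: VC-HIT | VC [13]
  [6] addr=0x37 blk=13 s=1: VC-HIT | VC [15]
  [7] addr=0x36 blk=13 s=1: L1-HIT | VC [15]
  [8] addr=0x35 blk=13 s=1: L1-HIT | VC [15]
  [9] addr=0x36 blk=13 s=1: L1-HIT | VC [15]
  [10] addr=0x36 blk=13 s=1: L1-HIT | VC [15]
  [11] addr=0x35 blk=13 s=1: L1-HIT | VC [15]
  [12] addr=0x3e blk=15 s=1: VC-HIT | VC [13]
  [13] addr=0x3f blk=15 s=1: L1-HIT | VC [13]
  [14] addr=0x3c blk=15 s=1: L1-HIT | VC [13]
  [15] addr=0x37 blk=13 s=1: VC-HIT | VC [15]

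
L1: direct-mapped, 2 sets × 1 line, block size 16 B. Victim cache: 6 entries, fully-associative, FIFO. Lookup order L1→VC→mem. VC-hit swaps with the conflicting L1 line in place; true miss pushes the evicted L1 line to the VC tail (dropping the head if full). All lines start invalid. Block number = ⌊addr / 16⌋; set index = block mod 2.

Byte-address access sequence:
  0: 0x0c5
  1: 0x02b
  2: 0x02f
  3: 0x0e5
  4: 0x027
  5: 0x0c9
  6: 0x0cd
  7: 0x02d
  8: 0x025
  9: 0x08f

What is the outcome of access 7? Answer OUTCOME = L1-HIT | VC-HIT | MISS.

OUTCOME = VC-HIT

#0 0xc5→b12/s0 MISS; vc=[]
#1 0x2b→b2/s0 MISS; vc=[12]
#2 0x2f→b2/s0 L1-HIT; vc=[12]
#3 0xe5→b14/s0 MISS; vc=[12,2]
#4 0x27→b2/s0 VC-HIT; vc=[12,14]
#5 0xc9→b12/s0 VC-HIT; vc=[2,14]
#6 0xcd→b12/s0 L1-HIT; vc=[2,14]
#7 0x2d→b2/s0 VC-HIT; vc=[12,14]
#8 0x25→b2/s0 L1-HIT; vc=[12,14]
#9 0x8f→b8/s0 MISS; vc=[12,14,2]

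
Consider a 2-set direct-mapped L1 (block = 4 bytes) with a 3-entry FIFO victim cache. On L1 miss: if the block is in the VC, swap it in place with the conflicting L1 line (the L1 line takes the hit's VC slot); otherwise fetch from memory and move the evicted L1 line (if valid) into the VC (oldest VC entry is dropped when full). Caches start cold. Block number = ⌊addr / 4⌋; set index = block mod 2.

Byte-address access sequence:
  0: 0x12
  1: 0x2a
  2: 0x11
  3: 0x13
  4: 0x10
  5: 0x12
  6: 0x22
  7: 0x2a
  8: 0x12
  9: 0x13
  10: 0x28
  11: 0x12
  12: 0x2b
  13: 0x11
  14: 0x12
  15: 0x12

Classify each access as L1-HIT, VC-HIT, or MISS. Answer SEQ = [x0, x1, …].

  [0] addr=0x12 blk=4 s=0: MISS | VC []
  [1] addr=0x2a blk=10 s=0: MISS | VC [4]
  [2] addr=0x11 blk=4 s=0: VC-HIT | VC [10]
  [3] addr=0x13 blk=4 s=0: L1-HIT | VC [10]
  [4] addr=0x10 blk=4 s=0: L1-HIT | VC [10]
  [5] addr=0x12 blk=4 s=0: L1-HIT | VC [10]
  [6] addr=0x22 blk=8 s=0: MISS | VC [10, 4]
  [7] addr=0x2a blk=10 s=0: VC-HIT | VC [8, 4]
  [8] addr=0x12 blk=4 s=0: VC-HIT | VC [8, 10]
  [9] addr=0x13 blk=4 s=0: L1-HIT | VC [8, 10]
  [10] addr=0x28 blk=10 s=0: VC-HIT | VC [8, 4]
  [11] addr=0x12 blk=4 s=0: VC-HIT | VC [8, 10]
  [12] addr=0x2b blk=10 s=0: VC-HIT | VC [8, 4]
  [13] addr=0x11 blk=4 s=0: VC-HIT | VC [8, 10]
  [14] addr=0x12 blk=4 s=0: L1-HIT | VC [8, 10]
  [15] addr=0x12 blk=4 s=0: L1-HIT | VC [8, 10]

SEQ = [MISS, MISS, VC-HIT, L1-HIT, L1-HIT, L1-HIT, MISS, VC-HIT, VC-HIT, L1-HIT, VC-HIT, VC-HIT, VC-HIT, VC-HIT, L1-HIT, L1-HIT]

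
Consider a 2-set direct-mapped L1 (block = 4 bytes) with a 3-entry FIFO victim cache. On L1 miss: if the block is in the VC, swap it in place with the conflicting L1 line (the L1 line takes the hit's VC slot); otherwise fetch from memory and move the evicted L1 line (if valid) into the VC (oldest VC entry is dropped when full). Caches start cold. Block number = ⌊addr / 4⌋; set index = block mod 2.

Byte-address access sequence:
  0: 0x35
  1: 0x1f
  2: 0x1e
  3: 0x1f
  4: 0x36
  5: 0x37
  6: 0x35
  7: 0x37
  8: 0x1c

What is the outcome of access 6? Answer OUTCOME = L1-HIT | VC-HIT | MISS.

OUTCOME = L1-HIT

0: 0x35 (blk 13, set 1) → MISS  vc=[]
1: 0x1f (blk 7, set 1) → MISS  vc=[13]
2: 0x1e (blk 7, set 1) → L1-HIT  vc=[13]
3: 0x1f (blk 7, set 1) → L1-HIT  vc=[13]
4: 0x36 (blk 13, set 1) → VC-HIT  vc=[7]
5: 0x37 (blk 13, set 1) → L1-HIT  vc=[7]
6: 0x35 (blk 13, set 1) → L1-HIT  vc=[7]
7: 0x37 (blk 13, set 1) → L1-HIT  vc=[7]
8: 0x1c (blk 7, set 1) → VC-HIT  vc=[13]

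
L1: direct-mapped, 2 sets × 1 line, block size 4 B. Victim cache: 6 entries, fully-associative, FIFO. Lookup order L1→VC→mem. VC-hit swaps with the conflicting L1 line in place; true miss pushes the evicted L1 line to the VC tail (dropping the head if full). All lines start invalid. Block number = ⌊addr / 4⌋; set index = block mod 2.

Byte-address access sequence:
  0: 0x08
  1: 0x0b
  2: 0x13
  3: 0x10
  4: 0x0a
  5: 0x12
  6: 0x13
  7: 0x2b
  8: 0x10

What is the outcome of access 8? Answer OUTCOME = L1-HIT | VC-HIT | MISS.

OUTCOME = VC-HIT

0: 0x8 (blk 2, set 0) → MISS  vc=[]
1: 0xb (blk 2, set 0) → L1-HIT  vc=[]
2: 0x13 (blk 4, set 0) → MISS  vc=[2]
3: 0x10 (blk 4, set 0) → L1-HIT  vc=[2]
4: 0xa (blk 2, set 0) → VC-HIT  vc=[4]
5: 0x12 (blk 4, set 0) → VC-HIT  vc=[2]
6: 0x13 (blk 4, set 0) → L1-HIT  vc=[2]
7: 0x2b (blk 10, set 0) → MISS  vc=[2, 4]
8: 0x10 (blk 4, set 0) → VC-HIT  vc=[2, 10]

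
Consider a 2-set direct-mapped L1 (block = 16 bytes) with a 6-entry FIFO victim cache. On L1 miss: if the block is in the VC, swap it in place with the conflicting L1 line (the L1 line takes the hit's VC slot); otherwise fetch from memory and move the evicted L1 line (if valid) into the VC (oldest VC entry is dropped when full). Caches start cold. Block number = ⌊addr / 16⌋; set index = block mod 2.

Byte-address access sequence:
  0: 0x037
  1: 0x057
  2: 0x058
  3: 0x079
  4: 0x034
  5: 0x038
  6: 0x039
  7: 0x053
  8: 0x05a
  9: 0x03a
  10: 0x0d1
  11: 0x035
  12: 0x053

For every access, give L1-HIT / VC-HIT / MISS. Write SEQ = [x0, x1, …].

SEQ = [MISS, MISS, L1-HIT, MISS, VC-HIT, L1-HIT, L1-HIT, VC-HIT, L1-HIT, VC-HIT, MISS, VC-HIT, VC-HIT]

  [0] addr=0x37 blk=3 s=1: MISS | VC []
  [1] addr=0x57 blk=5 s=1: MISS | VC [3]
  [2] addr=0x58 blk=5 s=1: L1-HIT | VC [3]
  [3] addr=0x79 blk=7 s=1: MISS | VC [3, 5]
  [4] addr=0x34 blk=3 s=1: VC-HIT | VC [7, 5]
  [5] addr=0x38 blk=3 s=1: L1-HIT | VC [7, 5]
  [6] addr=0x39 blk=3 s=1: L1-HIT | VC [7, 5]
  [7] addr=0x53 blk=5 s=1: VC-HIT | VC [7, 3]
  [8] addr=0x5a blk=5 s=1: L1-HIT | VC [7, 3]
  [9] addr=0x3a blk=3 s=1: VC-HIT | VC [7, 5]
  [10] addr=0xd1 blk=13 s=1: MISS | VC [7, 5, 3]
  [11] addr=0x35 blk=3 s=1: VC-HIT | VC [7, 5, 13]
  [12] addr=0x53 blk=5 s=1: VC-HIT | VC [7, 3, 13]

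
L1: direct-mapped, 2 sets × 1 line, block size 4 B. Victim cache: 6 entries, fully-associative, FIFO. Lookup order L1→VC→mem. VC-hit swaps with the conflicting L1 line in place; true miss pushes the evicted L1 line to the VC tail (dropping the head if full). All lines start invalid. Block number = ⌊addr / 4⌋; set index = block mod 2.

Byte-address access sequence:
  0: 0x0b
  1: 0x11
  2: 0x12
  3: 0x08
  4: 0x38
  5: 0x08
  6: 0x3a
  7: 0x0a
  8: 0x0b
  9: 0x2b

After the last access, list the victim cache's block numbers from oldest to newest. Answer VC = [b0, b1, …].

0: 0xb (blk 2, set 0) → MISS  vc=[]
1: 0x11 (blk 4, set 0) → MISS  vc=[2]
2: 0x12 (blk 4, set 0) → L1-HIT  vc=[2]
3: 0x8 (blk 2, set 0) → VC-HIT  vc=[4]
4: 0x38 (blk 14, set 0) → MISS  vc=[4, 2]
5: 0x8 (blk 2, set 0) → VC-HIT  vc=[4, 14]
6: 0x3a (blk 14, set 0) → VC-HIT  vc=[4, 2]
7: 0xa (blk 2, set 0) → VC-HIT  vc=[4, 14]
8: 0xb (blk 2, set 0) → L1-HIT  vc=[4, 14]
9: 0x2b (blk 10, set 0) → MISS  vc=[4, 14, 2]

VC = [4, 14, 2]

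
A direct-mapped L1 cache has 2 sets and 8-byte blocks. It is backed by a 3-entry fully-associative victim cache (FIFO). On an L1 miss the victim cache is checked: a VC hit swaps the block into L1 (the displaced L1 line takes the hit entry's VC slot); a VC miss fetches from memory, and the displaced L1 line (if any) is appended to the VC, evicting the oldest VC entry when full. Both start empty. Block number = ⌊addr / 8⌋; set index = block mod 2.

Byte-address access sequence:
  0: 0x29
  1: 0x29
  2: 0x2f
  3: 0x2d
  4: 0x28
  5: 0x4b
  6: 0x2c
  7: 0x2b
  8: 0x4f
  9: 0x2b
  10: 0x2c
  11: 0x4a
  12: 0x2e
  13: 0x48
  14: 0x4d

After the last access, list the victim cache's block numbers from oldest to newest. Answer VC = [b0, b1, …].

#0 0x29→b5/s1 MISS; vc=[]
#1 0x29→b5/s1 L1-HIT; vc=[]
#2 0x2f→b5/s1 L1-HIT; vc=[]
#3 0x2d→b5/s1 L1-HIT; vc=[]
#4 0x28→b5/s1 L1-HIT; vc=[]
#5 0x4b→b9/s1 MISS; vc=[5]
#6 0x2c→b5/s1 VC-HIT; vc=[9]
#7 0x2b→b5/s1 L1-HIT; vc=[9]
#8 0x4f→b9/s1 VC-HIT; vc=[5]
#9 0x2b→b5/s1 VC-HIT; vc=[9]
#10 0x2c→b5/s1 L1-HIT; vc=[9]
#11 0x4a→b9/s1 VC-HIT; vc=[5]
#12 0x2e→b5/s1 VC-HIT; vc=[9]
#13 0x48→b9/s1 VC-HIT; vc=[5]
#14 0x4d→b9/s1 L1-HIT; vc=[5]

VC = [5]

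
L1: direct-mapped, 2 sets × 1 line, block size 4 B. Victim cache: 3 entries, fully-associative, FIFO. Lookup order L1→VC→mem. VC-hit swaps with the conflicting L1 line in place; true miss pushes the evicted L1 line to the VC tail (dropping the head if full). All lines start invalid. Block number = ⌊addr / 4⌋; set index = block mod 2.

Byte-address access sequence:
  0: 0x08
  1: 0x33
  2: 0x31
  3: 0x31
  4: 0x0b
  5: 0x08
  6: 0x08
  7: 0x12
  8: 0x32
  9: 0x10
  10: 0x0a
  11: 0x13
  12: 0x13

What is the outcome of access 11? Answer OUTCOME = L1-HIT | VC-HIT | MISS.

OUTCOME = VC-HIT

#0 0x8→b2/s0 MISS; vc=[]
#1 0x33→b12/s0 MISS; vc=[2]
#2 0x31→b12/s0 L1-HIT; vc=[2]
#3 0x31→b12/s0 L1-HIT; vc=[2]
#4 0xb→b2/s0 VC-HIT; vc=[12]
#5 0x8→b2/s0 L1-HIT; vc=[12]
#6 0x8→b2/s0 L1-HIT; vc=[12]
#7 0x12→b4/s0 MISS; vc=[12,2]
#8 0x32→b12/s0 VC-HIT; vc=[4,2]
#9 0x10→b4/s0 VC-HIT; vc=[12,2]
#10 0xa→b2/s0 VC-HIT; vc=[12,4]
#11 0x13→b4/s0 VC-HIT; vc=[12,2]
#12 0x13→b4/s0 L1-HIT; vc=[12,2]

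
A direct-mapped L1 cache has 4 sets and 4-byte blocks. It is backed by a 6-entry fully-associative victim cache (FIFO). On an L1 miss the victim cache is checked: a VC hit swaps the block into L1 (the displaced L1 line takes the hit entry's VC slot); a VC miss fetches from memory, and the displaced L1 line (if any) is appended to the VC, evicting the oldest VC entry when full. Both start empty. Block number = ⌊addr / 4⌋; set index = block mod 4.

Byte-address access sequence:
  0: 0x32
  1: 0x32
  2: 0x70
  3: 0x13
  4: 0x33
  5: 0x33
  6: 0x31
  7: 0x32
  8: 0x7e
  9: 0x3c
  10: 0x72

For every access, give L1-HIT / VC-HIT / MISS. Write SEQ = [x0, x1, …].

#0 0x32→b12/s0 MISS; vc=[]
#1 0x32→b12/s0 L1-HIT; vc=[]
#2 0x70→b28/s0 MISS; vc=[12]
#3 0x13→b4/s0 MISS; vc=[12,28]
#4 0x33→b12/s0 VC-HIT; vc=[4,28]
#5 0x33→b12/s0 L1-HIT; vc=[4,28]
#6 0x31→b12/s0 L1-HIT; vc=[4,28]
#7 0x32→b12/s0 L1-HIT; vc=[4,28]
#8 0x7e→b31/s3 MISS; vc=[4,28]
#9 0x3c→b15/s3 MISS; vc=[4,28,31]
#10 0x72→b28/s0 VC-HIT; vc=[4,12,31]

SEQ = [MISS, L1-HIT, MISS, MISS, VC-HIT, L1-HIT, L1-HIT, L1-HIT, MISS, MISS, VC-HIT]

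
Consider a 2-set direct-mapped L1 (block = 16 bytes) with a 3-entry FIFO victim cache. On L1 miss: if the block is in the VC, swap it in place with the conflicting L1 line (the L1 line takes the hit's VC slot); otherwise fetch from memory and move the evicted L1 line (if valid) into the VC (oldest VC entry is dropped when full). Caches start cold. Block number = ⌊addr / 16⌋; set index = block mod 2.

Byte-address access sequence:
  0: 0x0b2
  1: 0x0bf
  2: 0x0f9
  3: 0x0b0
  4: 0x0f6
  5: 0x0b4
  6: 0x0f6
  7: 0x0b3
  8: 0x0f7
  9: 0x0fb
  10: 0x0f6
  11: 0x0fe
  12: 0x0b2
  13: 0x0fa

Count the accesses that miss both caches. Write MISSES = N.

#0 0xb2→b11/s1 MISS; vc=[]
#1 0xbf→b11/s1 L1-HIT; vc=[]
#2 0xf9→b15/s1 MISS; vc=[11]
#3 0xb0→b11/s1 VC-HIT; vc=[15]
#4 0xf6→b15/s1 VC-HIT; vc=[11]
#5 0xb4→b11/s1 VC-HIT; vc=[15]
#6 0xf6→b15/s1 VC-HIT; vc=[11]
#7 0xb3→b11/s1 VC-HIT; vc=[15]
#8 0xf7→b15/s1 VC-HIT; vc=[11]
#9 0xfb→b15/s1 L1-HIT; vc=[11]
#10 0xf6→b15/s1 L1-HIT; vc=[11]
#11 0xfe→b15/s1 L1-HIT; vc=[11]
#12 0xb2→b11/s1 VC-HIT; vc=[15]
#13 0xfa→b15/s1 VC-HIT; vc=[11]

MISSES = 2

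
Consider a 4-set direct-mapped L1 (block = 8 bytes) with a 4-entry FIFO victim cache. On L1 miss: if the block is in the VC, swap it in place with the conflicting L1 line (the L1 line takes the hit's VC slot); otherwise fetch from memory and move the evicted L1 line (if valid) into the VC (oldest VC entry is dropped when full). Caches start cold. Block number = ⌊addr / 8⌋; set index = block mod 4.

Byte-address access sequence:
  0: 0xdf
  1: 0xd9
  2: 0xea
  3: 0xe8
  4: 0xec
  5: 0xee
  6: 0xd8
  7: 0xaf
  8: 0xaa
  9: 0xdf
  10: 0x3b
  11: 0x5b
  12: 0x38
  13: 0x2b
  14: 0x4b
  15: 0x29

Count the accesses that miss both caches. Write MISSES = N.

0: 0xdf (blk 27, set 3) → MISS  vc=[]
1: 0xd9 (blk 27, set 3) → L1-HIT  vc=[]
2: 0xea (blk 29, set 1) → MISS  vc=[]
3: 0xe8 (blk 29, set 1) → L1-HIT  vc=[]
4: 0xec (blk 29, set 1) → L1-HIT  vc=[]
5: 0xee (blk 29, set 1) → L1-HIT  vc=[]
6: 0xd8 (blk 27, set 3) → L1-HIT  vc=[]
7: 0xaf (blk 21, set 1) → MISS  vc=[29]
8: 0xaa (blk 21, set 1) → L1-HIT  vc=[29]
9: 0xdf (blk 27, set 3) → L1-HIT  vc=[29]
10: 0x3b (blk 7, set 3) → MISS  vc=[29, 27]
11: 0x5b (blk 11, set 3) → MISS  vc=[29, 27, 7]
12: 0x38 (blk 7, set 3) → VC-HIT  vc=[29, 27, 11]
13: 0x2b (blk 5, set 1) → MISS  vc=[29, 27, 11, 21]
14: 0x4b (blk 9, set 1) → MISS  vc=[27, 11, 21, 5]
15: 0x29 (blk 5, set 1) → VC-HIT  vc=[27, 11, 21, 9]

MISSES = 7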